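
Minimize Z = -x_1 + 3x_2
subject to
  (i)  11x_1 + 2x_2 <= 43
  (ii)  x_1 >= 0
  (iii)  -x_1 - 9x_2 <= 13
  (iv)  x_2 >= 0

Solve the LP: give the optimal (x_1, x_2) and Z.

x_1 = 43/11, x_2 = 0, minimum Z = -43/11

Extreme points and Z = -x_1 + 3x_2:
  (0, 43/2) → Z = 129/2
  (43/11, 0) → Z = -43/11
  (0, 0) → Z = 0

At the optimal vertex, 11x_1 + 2x_2 = 43 and x_2 = 0.
Solving simultaneously gives x_1 = 43/11, x_2 = 0.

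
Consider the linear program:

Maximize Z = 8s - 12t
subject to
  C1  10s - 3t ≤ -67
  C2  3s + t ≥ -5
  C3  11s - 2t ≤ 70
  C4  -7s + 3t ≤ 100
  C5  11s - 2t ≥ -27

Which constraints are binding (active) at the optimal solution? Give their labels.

Vertices and Z = 8s - 12t:
  (11, 59) → Z = -620
  (53/13, 467/13) → Z = -5180/13
  (119/19, 911/19) → Z = -9980/19

The maximum is at (53/13, 467/13). Substituting into each constraint, equality holds for C1 and C5; the remaining constraints have slack.

C1 and C5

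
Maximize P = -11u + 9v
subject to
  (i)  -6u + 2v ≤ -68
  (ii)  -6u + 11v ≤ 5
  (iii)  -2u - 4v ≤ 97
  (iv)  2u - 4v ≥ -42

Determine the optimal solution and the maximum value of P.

u = 379/27, v = 73/9, maximum P = -2198/27

Feasible corners and P = -11u + 9v:
  (379/27, 73/9) → P = -2198/27
  (39/14, -359/14) → P = -1830/7
  (221, 121) → P = -1342
The feasible region is unbounded (it extends along (2, 1), (2, -1)), but P strictly decreases along every unbounded feasible direction, so there is no improving ray and the maximum is attained at a vertex.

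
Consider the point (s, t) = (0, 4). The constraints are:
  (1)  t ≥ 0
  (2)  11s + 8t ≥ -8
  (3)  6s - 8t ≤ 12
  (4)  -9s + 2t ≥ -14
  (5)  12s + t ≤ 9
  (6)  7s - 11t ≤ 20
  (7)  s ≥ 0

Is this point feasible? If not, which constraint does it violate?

feasible

(1): 4 ≥ 0 ✓
(2): 32 ≥ -8 ✓
(3): -32 ≤ 12 ✓
(4): 8 ≥ -14 ✓
(5): 4 ≤ 9 ✓
(6): -44 ≤ 20 ✓
(7): 0 ≥ 0 ✓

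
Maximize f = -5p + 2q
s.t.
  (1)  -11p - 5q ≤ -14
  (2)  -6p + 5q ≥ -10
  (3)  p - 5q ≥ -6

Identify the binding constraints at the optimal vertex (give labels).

(1) and (3)

Vertices and f = -5p + 2q:
  (24/17, -26/85) → f = -652/85
  (2/3, 4/3) → f = -2/3
  (16/5, 46/25) → f = -308/25

The maximum is at (2/3, 4/3). Substituting into each constraint, equality holds for (1) and (3); the remaining constraints have slack.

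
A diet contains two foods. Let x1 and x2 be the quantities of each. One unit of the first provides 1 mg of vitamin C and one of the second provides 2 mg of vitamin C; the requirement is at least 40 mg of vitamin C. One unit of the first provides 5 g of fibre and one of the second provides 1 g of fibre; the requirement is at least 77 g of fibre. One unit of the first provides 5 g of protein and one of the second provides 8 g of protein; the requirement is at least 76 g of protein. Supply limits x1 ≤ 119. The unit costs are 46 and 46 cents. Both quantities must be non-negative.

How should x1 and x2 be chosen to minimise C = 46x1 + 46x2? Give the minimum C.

Corner points and C = 46x1 + 46x2:
  (0, 77) → C = 3542
  (40, 0) → C = 1840
  (119, 0) → C = 5474
  (38/3, 41/3) → C = 3634/3
The feasible region is unbounded (it extends along (0, 1)), but C strictly increases along every unbounded feasible direction, so there is no improving ray and the minimum is attained at a vertex.

The optimum lies where x1 + 2x2 = 40 and 5x1 + x2 = 77.
Solving simultaneously gives x1 = 38/3, x2 = 41/3.

x1 = 38/3, x2 = 41/3, minimum C = 3634/3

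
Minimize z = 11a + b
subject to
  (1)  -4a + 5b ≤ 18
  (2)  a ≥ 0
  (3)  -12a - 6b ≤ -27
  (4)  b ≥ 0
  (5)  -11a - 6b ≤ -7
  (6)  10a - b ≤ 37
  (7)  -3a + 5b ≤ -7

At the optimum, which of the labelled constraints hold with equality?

Feasible corners and z = 11a + b:
  (37/10, 0) → z = 407/10
  (7/3, 0) → z = 77/3
  (178/47, 41/47) → z = 1999/47

The minimum is at (7/3, 0). Substituting into each constraint, equality holds for (4) and (7); the remaining constraints have slack.

(4) and (7)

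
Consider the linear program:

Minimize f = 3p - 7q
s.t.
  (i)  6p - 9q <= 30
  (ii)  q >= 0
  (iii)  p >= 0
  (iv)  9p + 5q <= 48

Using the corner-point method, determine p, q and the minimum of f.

p = 0, q = 48/5, minimum f = -336/5

Extreme points and f = 3p - 7q:
  (5, 0) → f = 15
  (194/37, 6/37) → f = 540/37
  (0, 0) → f = 0
  (0, 48/5) → f = -336/5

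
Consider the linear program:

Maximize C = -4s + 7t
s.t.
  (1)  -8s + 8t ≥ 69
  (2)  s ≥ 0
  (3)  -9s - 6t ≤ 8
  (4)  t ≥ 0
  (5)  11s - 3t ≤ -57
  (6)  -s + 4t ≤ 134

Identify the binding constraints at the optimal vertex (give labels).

Extreme points and C = -4s + 7t:
  (0, 19) → C = 133
  (0, 67/2) → C = 469/2
  (174/41, 1417/41) → C = 9223/41

The maximum is at (0, 67/2). Substituting into each constraint, equality holds for (2) and (6); the remaining constraints have slack.

(2) and (6)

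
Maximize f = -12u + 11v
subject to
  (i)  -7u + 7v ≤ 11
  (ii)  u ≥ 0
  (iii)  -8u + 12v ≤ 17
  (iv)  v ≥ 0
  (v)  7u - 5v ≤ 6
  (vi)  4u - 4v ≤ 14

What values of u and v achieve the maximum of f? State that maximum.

Extreme points and f = -12u + 11v:
  (0, 17/12) → f = 187/12
  (0, 0) → f = 0
  (157/44, 167/44) → f = -47/44
  (6/7, 0) → f = -72/7

The binding constraints are u = 0 and -8u + 12v = 17.
Solving simultaneously gives u = 0, v = 17/12.

u = 0, v = 17/12, maximum f = 187/12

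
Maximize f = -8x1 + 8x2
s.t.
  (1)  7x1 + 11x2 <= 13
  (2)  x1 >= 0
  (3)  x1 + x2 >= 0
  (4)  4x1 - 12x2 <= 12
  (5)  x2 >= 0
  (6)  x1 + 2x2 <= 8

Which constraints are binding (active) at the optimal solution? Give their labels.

(1) and (2)

Vertices and f = -8x1 + 8x2:
  (0, 13/11) → f = 104/11
  (13/7, 0) → f = -104/7
  (0, 0) → f = 0

The maximum is at (0, 13/11). Substituting into each constraint, equality holds for (1) and (2); the remaining constraints have slack.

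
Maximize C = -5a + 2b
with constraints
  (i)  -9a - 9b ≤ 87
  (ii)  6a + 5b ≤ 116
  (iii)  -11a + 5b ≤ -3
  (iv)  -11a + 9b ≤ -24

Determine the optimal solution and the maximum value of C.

Vertices and C = -5a + 2b:
  (493/3, -174) → C = -3509/3
  (-17/6, -41/6) → C = 1/2
  (1164/109, 1132/109) → C = -3556/109
  (-93/44, -21/4) → C = 3/44

a = -17/6, b = -41/6, maximum C = 1/2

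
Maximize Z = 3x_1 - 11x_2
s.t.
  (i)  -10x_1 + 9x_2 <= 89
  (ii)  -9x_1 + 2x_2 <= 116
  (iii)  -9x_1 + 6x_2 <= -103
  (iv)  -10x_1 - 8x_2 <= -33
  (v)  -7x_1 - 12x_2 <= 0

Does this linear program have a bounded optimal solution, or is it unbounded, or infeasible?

unbounded

From the feasible point (487/7, 1831/21), moving in the direction (12, -7) keeps every constraint satisfied while Z increases without bound.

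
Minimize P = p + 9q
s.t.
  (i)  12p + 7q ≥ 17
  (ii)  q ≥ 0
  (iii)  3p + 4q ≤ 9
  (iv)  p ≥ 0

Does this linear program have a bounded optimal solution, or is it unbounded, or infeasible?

bounded optimum

Corner points and P = p + 9q:
  (17/12, 0) → P = 17/12
  (5/27, 19/9) → P = 518/27
  (3, 0) → P = 3
The feasible region has finitely many vertices and no improving ray; the minimum is 17/12 at (17/12, 0).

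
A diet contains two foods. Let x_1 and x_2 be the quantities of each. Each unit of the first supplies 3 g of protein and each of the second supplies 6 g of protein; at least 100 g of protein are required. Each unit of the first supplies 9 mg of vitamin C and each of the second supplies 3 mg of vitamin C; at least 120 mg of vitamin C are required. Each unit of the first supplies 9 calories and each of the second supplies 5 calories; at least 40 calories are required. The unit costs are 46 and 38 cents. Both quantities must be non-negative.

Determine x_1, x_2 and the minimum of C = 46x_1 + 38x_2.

The feasible region is unbounded (it extends along (0, 1), (1, 0)), but C strictly increases along every unbounded feasible direction, so there is no improving ray and the minimum is attained at a vertex.

x_1 = 28/3, x_2 = 12, minimum C = 2656/3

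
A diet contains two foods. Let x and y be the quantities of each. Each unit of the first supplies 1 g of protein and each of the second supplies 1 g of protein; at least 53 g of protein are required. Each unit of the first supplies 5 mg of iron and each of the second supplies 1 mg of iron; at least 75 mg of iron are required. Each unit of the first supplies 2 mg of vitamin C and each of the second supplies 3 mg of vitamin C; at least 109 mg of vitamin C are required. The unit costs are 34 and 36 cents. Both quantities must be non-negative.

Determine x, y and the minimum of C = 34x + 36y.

x = 50, y = 3, minimum C = 1808

Vertices and C = 34x + 36y:
  (0, 75) → C = 2700
  (109/2, 0) → C = 1853
  (11/2, 95/2) → C = 1897
  (50, 3) → C = 1808
The feasible region is unbounded (it extends along (0, 1), (1, 0)), but C strictly increases along every unbounded feasible direction, so there is no improving ray and the minimum is attained at a vertex.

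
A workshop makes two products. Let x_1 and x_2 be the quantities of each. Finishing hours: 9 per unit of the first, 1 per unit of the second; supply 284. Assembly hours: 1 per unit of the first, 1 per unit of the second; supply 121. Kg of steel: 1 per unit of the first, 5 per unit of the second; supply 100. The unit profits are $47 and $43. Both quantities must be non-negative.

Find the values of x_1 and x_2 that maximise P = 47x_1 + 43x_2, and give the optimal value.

x_1 = 30, x_2 = 14, maximum P = 2012

Vertices and P = 47x_1 + 43x_2:
  (0, 0) → P = 0
  (0, 20) → P = 860
  (284/9, 0) → P = 13348/9
  (30, 14) → P = 2012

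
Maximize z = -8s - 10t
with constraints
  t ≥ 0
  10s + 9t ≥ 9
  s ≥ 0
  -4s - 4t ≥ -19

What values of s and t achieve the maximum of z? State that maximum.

Corner points and z = -8s - 10t:
  (9/10, 0) → z = -36/5
  (19/4, 0) → z = -38
  (0, 1) → z = -10
  (0, 19/4) → z = -95/2

The optimum lies where t = 0 and 10s + 9t = 9.
Solving simultaneously gives s = 9/10, t = 0.

s = 9/10, t = 0, maximum z = -36/5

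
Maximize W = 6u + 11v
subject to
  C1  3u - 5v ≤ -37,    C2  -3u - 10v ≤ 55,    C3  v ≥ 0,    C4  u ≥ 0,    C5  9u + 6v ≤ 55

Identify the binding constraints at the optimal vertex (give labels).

C4 and C5

Vertices and W = 6u + 11v:
  (0, 37/5) → W = 407/5
  (53/63, 166/21) → W = 92
  (0, 55/6) → W = 605/6

The maximum is at (0, 55/6). Substituting into each constraint, equality holds for C4 and C5; the remaining constraints have slack.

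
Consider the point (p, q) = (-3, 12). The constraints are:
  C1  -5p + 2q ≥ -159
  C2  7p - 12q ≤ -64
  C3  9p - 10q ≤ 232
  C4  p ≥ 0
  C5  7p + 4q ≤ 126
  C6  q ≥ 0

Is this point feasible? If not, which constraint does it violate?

not feasible — violates C4

Constraint C4: p = -3, which is not ≥ 0. All other constraints are satisfied.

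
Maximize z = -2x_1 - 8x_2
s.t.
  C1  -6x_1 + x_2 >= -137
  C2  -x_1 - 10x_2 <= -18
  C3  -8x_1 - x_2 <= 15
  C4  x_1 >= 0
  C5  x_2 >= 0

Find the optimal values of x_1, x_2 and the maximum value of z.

Extreme points and z = -2x_1 - 8x_2:
  (137/6, 0) → z = -137/3
  (0, 9/5) → z = -72/5
  (18, 0) → z = -36
The feasible region is unbounded (it extends along (0, 1), (1, 6)), but z strictly decreases along every unbounded feasible direction, so there is no improving ray and the maximum is attained at a vertex.

x_1 = 0, x_2 = 9/5, maximum z = -72/5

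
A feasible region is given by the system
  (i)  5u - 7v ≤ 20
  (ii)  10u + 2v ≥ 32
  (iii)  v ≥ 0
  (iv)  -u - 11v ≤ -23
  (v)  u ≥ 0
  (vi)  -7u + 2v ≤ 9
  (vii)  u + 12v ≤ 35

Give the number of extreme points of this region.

Intersecting each pair of boundary lines and keeping only the points that satisfy every inequality leaves:
  (381/62, 95/62)
  (485/67, 155/67)
  (17/6, 11/6)
  (157/59, 159/59)

4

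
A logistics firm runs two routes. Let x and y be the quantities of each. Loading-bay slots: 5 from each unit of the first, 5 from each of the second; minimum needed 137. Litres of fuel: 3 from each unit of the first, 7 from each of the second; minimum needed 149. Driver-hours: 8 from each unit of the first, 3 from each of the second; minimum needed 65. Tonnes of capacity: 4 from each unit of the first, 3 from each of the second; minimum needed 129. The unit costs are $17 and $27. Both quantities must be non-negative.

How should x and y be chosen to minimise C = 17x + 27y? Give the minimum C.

x = 24, y = 11, minimum C = 705

Feasible corners and C = 17x + 27y:
  (0, 43) → C = 1161
  (149/3, 0) → C = 2533/3
  (24, 11) → C = 705
The feasible region is unbounded (it extends along (0, 1), (1, 0)), but C strictly increases along every unbounded feasible direction, so there is no improving ray and the minimum is attained at a vertex.

At the optimal vertex, 3x + 7y = 149 and 4x + 3y = 129.
Solving simultaneously gives x = 24, y = 11.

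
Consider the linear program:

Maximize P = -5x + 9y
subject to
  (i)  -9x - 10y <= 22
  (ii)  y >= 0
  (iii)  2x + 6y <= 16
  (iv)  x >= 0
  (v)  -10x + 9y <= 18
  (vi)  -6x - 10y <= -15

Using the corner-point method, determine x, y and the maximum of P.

x = 6/13, y = 98/39, maximum P = 264/13

At the optimal vertex, 2x + 6y = 16 and -10x + 9y = 18.
Solving simultaneously gives x = 6/13, y = 98/39.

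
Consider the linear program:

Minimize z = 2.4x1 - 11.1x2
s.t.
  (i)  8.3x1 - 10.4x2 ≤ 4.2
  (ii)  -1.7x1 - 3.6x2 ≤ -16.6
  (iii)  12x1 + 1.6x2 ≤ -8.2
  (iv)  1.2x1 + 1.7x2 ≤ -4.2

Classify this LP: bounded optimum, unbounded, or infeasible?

From the feasible point (-394/13, 246/13), moving in the direction (-1.7, 1.2) keeps every constraint satisfied while z decreases without bound.

unbounded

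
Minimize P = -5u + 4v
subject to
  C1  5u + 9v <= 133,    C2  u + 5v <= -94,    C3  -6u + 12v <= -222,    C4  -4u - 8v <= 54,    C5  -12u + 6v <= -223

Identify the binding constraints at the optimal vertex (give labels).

C1 and C4

Feasible corners and P = -5u + 4v:
  (1511/16, -603/16) → P = -9967/16
  (775/2, -401/2) → P = -5479/2
  (241/6, -161/6) → P = -1849/6

The minimum is at (775/2, -401/2). Substituting into each constraint, equality holds for C1 and C4; the remaining constraints have slack.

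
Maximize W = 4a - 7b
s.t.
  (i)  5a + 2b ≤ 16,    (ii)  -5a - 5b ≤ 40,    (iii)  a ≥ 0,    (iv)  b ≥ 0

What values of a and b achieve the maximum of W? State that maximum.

a = 16/5, b = 0, maximum W = 64/5

Vertices and W = 4a - 7b:
  (0, 8) → W = -56
  (16/5, 0) → W = 64/5
  (0, 0) → W = 0

The binding constraints are 5a + 2b = 16 and b = 0.
Solving simultaneously gives a = 16/5, b = 0.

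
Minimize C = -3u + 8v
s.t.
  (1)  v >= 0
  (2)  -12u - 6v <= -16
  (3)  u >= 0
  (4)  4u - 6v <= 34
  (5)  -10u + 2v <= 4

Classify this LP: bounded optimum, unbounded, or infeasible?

Corner points and C = -3u + 8v:
  (4/3, 0) → C = -4
  (17/2, 0) → C = -51/2
  (2/21, 52/21) → C = 410/21
The feasible region has finitely many vertices and no improving ray; the minimum is -51/2 at (17/2, 0).

bounded optimum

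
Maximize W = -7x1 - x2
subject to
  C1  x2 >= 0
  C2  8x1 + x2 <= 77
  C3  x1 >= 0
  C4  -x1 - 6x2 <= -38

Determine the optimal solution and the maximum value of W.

Feasible corners and W = -7x1 - x2:
  (0, 77) → W = -77
  (424/47, 227/47) → W = -3195/47
  (0, 19/3) → W = -19/3

The optimum lies where x1 = 0 and -x1 - 6x2 = -38.
Solving simultaneously gives x1 = 0, x2 = 19/3.

x1 = 0, x2 = 19/3, maximum W = -19/3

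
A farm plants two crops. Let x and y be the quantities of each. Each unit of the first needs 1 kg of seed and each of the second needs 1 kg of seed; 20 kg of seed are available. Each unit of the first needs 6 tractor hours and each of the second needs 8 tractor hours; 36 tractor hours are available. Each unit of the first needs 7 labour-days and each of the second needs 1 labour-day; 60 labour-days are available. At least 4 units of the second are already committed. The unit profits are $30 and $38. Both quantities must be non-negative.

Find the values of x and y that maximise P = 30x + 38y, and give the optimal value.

x = 2/3, y = 4, maximum P = 172

Feasible corners and P = 30x + 38y:
  (0, 9/2) → P = 171
  (0, 4) → P = 152
  (2/3, 4) → P = 172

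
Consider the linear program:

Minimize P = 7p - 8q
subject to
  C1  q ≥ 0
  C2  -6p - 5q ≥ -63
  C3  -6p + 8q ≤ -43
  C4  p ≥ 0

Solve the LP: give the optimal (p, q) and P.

p = 43/6, q = 0, minimum P = 301/6

At the optimal vertex, q = 0 and -6p + 8q = -43.
Solving simultaneously gives p = 43/6, q = 0.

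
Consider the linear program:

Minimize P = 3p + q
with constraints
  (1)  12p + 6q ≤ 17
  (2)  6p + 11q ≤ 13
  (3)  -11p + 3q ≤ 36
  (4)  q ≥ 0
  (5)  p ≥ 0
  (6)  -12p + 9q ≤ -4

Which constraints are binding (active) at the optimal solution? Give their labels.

Feasible corners and P = 3p + q:
  (109/96, 9/16) → P = 127/32
  (17/12, 0) → P = 17/4
  (161/186, 22/31) → P = 205/62
  (1/3, 0) → P = 1

The minimum is at (1/3, 0). Substituting into each constraint, equality holds for (4) and (6); the remaining constraints have slack.

(4) and (6)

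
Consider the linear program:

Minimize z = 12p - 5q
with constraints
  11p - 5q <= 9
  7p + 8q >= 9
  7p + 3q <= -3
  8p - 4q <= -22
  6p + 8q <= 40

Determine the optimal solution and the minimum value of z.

At the optimal vertex, 7p + 8q = 9 and 6p + 8q = 40.
Solving simultaneously gives p = -31, q = 113/4.

p = -31, q = 113/4, minimum z = -2053/4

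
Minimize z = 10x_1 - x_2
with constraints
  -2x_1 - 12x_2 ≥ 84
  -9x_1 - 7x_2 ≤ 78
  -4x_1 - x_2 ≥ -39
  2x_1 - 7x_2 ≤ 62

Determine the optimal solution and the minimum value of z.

Feasible corners and z = 10x_1 - x_2:
  (-174/47, -300/47) → z = -1440/47
  (78/19, -146/19) → z = 926/19
  (-16/11, -102/11) → z = -58/11

The optimum lies where -2x_1 - 12x_2 = 84 and -9x_1 - 7x_2 = 78.
Solving simultaneously gives x_1 = -174/47, x_2 = -300/47.

x_1 = -174/47, x_2 = -300/47, minimum z = -1440/47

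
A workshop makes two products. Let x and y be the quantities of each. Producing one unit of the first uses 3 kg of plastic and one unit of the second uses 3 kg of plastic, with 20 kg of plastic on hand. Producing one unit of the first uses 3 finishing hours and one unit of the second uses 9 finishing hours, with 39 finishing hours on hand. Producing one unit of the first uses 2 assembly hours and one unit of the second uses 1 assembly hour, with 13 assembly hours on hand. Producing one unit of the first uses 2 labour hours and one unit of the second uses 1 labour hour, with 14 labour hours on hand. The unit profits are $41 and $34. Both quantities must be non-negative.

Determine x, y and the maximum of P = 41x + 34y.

x = 19/3, y = 1/3, maximum P = 271

Extreme points and P = 41x + 34y:
  (0, 0) → P = 0
  (0, 13/3) → P = 442/3
  (13/2, 0) → P = 533/2
  (7/2, 19/6) → P = 1507/6
  (19/3, 1/3) → P = 271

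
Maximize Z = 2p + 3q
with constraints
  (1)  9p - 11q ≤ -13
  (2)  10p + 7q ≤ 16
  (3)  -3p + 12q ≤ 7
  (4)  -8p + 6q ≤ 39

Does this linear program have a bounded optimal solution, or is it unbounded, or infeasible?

bounded optimum

Extreme points and Z = 2p + 3q:
  (-79/75, 8/25) → Z = -86/75
  (-351/34, -247/34) → Z = -1443/34
  (-71/13, -61/78) → Z = -345/26
The feasible region has finitely many vertices and no improving ray; the maximum is -86/75 at (-79/75, 8/25).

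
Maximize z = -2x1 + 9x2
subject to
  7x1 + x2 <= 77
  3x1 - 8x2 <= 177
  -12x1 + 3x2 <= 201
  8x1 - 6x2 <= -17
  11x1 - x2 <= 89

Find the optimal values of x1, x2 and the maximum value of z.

x1 = 10/11, x2 = 777/11, maximum z = 6973/11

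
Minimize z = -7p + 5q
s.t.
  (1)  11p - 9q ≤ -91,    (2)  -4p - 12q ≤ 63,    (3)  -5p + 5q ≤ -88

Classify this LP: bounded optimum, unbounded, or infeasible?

infeasible

The boundaries 11p - 9q = -91 and -4p - 12q = 63 meet at (-79/8, -47/24), but that point violates -5p + 5q ≤ -88. Every candidate vertex is excluded by some other constraint, so the feasible region is empty.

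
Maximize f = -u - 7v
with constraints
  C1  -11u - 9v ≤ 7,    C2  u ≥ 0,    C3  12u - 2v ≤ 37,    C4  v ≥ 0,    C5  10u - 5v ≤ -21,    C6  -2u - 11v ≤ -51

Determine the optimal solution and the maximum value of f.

Vertices and f = -u - 7v:
  (0, 51/11) → f = -357/11
  (227/40, 311/20) → f = -4581/40
  (1/5, 23/5) → f = -162/5
The feasible region is unbounded (it extends along (0, 1), (1, 6)), but f strictly decreases along every unbounded feasible direction, so there is no improving ray and the maximum is attained at a vertex.

u = 1/5, v = 23/5, maximum f = -162/5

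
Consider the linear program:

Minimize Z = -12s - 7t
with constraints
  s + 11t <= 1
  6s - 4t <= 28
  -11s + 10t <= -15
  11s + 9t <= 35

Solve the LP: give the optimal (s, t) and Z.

s = 4, t = -1, minimum Z = -41

Feasible corners and Z = -12s - 7t:
  (175/131, -4/131) → Z = -2072/131
  (47/14, -3/14) → Z = -543/14
  (4, -1) → Z = -41
The feasible region is unbounded (it extends along (-2, -3), (-10, -11)), but Z strictly increases along every unbounded feasible direction, so there is no improving ray and the minimum is attained at a vertex.

The optimum lies where 6s - 4t = 28 and 11s + 9t = 35.
Solving simultaneously gives s = 4, t = -1.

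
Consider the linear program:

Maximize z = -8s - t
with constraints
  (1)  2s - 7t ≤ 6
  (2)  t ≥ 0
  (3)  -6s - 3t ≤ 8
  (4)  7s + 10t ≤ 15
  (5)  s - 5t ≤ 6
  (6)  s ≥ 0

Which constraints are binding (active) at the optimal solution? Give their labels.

Vertices and z = -8s - t:
  (15/7, 0) → z = -120/7
  (0, 0) → z = 0
  (0, 3/2) → z = -3/2

The maximum is at (0, 0). Substituting into each constraint, equality holds for (2) and (6); the remaining constraints have slack.

(2) and (6)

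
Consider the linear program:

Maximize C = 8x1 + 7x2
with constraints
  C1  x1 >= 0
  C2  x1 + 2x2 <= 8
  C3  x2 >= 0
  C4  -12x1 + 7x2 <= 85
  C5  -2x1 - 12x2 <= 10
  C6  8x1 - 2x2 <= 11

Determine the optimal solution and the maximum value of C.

x1 = 19/9, x2 = 53/18, maximum C = 75/2

Vertices and C = 8x1 + 7x2:
  (0, 4) → C = 28
  (0, 0) → C = 0
  (19/9, 53/18) → C = 75/2
  (11/8, 0) → C = 11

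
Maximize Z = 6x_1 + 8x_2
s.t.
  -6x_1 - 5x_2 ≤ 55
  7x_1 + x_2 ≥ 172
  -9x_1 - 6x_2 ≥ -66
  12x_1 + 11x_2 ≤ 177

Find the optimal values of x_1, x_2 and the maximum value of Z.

Feasible corners and Z = 6x_1 + 8x_2:
  (915/29, -1417/29) → Z = -5846/29
  (220/3, -99) → Z = -352
  (322/11, -362/11) → Z = -964/11

The optimum lies where 7x_1 + x_2 = 172 and -9x_1 - 6x_2 = -66.
Solving simultaneously gives x_1 = 322/11, x_2 = -362/11.

x_1 = 322/11, x_2 = -362/11, maximum Z = -964/11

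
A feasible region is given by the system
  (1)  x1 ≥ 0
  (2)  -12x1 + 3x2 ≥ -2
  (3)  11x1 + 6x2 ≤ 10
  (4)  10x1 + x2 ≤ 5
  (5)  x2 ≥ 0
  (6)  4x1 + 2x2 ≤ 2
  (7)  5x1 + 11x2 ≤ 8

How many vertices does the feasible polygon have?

5

Intersecting each pair of boundary lines and keeping only the points that satisfy every inequality leaves:
  (0, 0)
  (0, 8/11)
  (1/6, 0)
  (5/18, 4/9)
  (3/17, 11/17)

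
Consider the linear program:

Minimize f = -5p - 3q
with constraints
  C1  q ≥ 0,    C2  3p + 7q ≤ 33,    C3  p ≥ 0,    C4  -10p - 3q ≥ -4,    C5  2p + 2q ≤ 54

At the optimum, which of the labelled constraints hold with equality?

C3 and C4

Vertices and f = -5p - 3q:
  (0, 0) → f = 0
  (2/5, 0) → f = -2
  (0, 4/3) → f = -4

The minimum is at (0, 4/3). Substituting into each constraint, equality holds for C3 and C4; the remaining constraints have slack.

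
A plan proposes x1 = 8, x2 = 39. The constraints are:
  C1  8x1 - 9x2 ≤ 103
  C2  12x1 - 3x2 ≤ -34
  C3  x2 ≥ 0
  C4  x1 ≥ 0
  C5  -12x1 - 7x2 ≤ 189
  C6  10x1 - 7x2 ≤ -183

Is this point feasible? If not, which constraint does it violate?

Constraint C2: 12x1 - 3x2 = -21, which is not ≤ -34. All other constraints are satisfied.

not feasible — violates C2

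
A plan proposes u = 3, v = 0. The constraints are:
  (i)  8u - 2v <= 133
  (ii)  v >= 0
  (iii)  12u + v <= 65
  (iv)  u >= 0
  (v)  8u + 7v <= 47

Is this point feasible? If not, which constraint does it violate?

feasible

(i): 24 ≤ 133 ✓
(ii): 0 ≥ 0 ✓
(iii): 36 ≤ 65 ✓
(iv): 3 ≥ 0 ✓
(v): 24 ≤ 47 ✓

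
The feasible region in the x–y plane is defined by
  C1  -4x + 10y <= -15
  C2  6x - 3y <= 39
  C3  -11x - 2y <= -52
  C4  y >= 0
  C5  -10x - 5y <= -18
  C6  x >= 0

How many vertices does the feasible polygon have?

4

Pairwise boundary intersections that survive every other constraint:
  (115/16, 11/8)
  (275/59, 43/118)
  (13/2, 0)
  (52/11, 0)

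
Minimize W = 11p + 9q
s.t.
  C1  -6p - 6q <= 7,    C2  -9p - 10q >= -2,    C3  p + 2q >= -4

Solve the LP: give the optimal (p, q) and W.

Vertices and W = 11p + 9q:
  (-41/3, 25/2) → W = -227/6
  (5/3, -17/6) → W = -43/6
  (11/2, -19/4) → W = 71/4

The binding constraints are -6p - 6q = 7 and -9p - 10q = -2.
Solving simultaneously gives p = -41/3, q = 25/2.

p = -41/3, q = 25/2, minimum W = -227/6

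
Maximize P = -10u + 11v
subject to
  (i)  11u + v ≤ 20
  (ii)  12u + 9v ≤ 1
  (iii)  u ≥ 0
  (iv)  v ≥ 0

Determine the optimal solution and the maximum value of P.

u = 0, v = 1/9, maximum P = 11/9

Extreme points and P = -10u + 11v:
  (0, 1/9) → P = 11/9
  (1/12, 0) → P = -5/6
  (0, 0) → P = 0

The optimum lies where 12u + 9v = 1 and u = 0.
Solving simultaneously gives u = 0, v = 1/9.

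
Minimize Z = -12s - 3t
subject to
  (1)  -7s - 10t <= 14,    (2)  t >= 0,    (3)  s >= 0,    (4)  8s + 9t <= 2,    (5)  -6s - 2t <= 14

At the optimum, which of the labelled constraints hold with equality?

(2) and (4)

Corner points and Z = -12s - 3t:
  (0, 0) → Z = 0
  (1/4, 0) → Z = -3
  (0, 2/9) → Z = -2/3

The minimum is at (1/4, 0). Substituting into each constraint, equality holds for (2) and (4); the remaining constraints have slack.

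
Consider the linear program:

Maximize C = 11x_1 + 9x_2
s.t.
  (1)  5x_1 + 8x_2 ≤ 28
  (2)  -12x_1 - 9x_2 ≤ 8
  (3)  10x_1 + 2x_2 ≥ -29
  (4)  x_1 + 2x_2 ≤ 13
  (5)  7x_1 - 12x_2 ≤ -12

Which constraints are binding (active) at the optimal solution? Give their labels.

(1) and (5)

Extreme points and C = 11x_1 + 9x_2:
  (-144/35, 85/14) → C = 657/70
  (60/29, 64/29) → C = 1236/29
  (-245/66, 134/33) → C = -283/66
  (-68/69, 88/207) → C = -484/69

The maximum is at (60/29, 64/29). Substituting into each constraint, equality holds for (1) and (5); the remaining constraints have slack.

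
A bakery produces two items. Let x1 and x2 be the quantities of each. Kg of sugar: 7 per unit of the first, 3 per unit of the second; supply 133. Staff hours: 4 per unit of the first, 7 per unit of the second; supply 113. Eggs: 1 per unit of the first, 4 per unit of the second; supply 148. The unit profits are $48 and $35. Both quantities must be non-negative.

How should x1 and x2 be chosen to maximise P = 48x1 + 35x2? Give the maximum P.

Corner points and P = 48x1 + 35x2:
  (0, 0) → P = 0
  (0, 113/7) → P = 565
  (19, 0) → P = 912
  (16, 7) → P = 1013

x1 = 16, x2 = 7, maximum P = 1013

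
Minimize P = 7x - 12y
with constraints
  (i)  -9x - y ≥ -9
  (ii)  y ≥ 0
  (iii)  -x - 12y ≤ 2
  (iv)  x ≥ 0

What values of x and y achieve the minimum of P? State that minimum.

x = 0, y = 9, minimum P = -108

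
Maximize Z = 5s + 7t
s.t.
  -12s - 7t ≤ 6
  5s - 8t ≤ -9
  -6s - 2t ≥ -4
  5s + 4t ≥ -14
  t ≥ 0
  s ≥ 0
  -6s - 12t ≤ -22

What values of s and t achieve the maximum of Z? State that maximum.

Feasible corners and Z = 5s + 7t:
  (0, 2) → Z = 14
  (1/15, 9/5) → Z = 194/15
  (0, 11/6) → Z = 77/6

At the optimal vertex, -6s - 2t = -4 and s = 0.
Solving simultaneously gives s = 0, t = 2.

s = 0, t = 2, maximum Z = 14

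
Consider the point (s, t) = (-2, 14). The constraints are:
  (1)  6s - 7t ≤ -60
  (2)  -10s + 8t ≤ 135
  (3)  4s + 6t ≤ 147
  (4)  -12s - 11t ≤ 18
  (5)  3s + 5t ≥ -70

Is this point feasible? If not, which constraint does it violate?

(1): -110 ≤ -60 ✓
(2): 132 ≤ 135 ✓
(3): 76 ≤ 147 ✓
(4): -130 ≤ 18 ✓
(5): 64 ≥ -70 ✓

feasible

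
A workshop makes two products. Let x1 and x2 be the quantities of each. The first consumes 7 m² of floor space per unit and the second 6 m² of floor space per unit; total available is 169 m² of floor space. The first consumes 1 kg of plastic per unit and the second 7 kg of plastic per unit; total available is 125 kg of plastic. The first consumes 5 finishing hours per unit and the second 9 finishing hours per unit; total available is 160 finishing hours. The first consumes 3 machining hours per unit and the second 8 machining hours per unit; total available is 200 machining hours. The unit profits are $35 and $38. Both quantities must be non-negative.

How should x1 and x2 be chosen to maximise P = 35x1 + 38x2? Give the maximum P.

x1 = 17, x2 = 25/3, maximum P = 2735/3

Extreme points and P = 35x1 + 38x2:
  (0, 0) → P = 0
  (0, 160/9) → P = 6080/9
  (169/7, 0) → P = 845
  (17, 25/3) → P = 2735/3

At the optimal vertex, 7x1 + 6x2 = 169 and 5x1 + 9x2 = 160.
Solving simultaneously gives x1 = 17, x2 = 25/3.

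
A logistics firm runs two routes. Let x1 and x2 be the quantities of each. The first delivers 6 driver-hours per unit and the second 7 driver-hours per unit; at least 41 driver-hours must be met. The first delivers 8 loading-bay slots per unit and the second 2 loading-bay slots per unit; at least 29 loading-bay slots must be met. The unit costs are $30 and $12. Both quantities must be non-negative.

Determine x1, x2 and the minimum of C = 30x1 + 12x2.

x1 = 11/4, x2 = 7/2, minimum C = 249/2

Vertices and C = 30x1 + 12x2:
  (0, 29/2) → C = 174
  (41/6, 0) → C = 205
  (11/4, 7/2) → C = 249/2
The feasible region is unbounded (it extends along (0, 1), (1, 0)), but C strictly increases along every unbounded feasible direction, so there is no improving ray and the minimum is attained at a vertex.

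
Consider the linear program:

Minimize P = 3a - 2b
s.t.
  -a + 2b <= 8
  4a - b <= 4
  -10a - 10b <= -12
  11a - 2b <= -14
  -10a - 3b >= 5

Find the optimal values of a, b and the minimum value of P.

a = -28/15, b = 46/15, minimum P = -176/15

Vertices and P = 3a - 2b:
  (-28/15, 46/15) → P = -176/15
  (-34/23, 75/23) → P = -252/23
  (-43/35, 17/7) → P = -299/35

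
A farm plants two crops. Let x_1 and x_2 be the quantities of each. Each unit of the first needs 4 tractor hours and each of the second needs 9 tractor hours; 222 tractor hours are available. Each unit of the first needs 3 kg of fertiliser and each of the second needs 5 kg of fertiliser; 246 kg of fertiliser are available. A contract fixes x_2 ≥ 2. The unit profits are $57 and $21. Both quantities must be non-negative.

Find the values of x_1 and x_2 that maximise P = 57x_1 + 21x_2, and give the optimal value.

x_1 = 51, x_2 = 2, maximum P = 2949

Vertices and P = 57x_1 + 21x_2:
  (0, 74/3) → P = 518
  (0, 2) → P = 42
  (51, 2) → P = 2949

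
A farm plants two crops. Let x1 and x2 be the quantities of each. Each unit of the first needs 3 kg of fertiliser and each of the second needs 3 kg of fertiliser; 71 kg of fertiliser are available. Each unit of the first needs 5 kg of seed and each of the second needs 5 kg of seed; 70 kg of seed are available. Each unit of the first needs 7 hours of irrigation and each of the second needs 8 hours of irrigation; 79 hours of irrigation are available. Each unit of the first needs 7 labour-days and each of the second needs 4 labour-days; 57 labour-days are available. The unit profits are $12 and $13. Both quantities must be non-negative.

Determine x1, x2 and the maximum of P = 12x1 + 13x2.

x1 = 5, x2 = 11/2, maximum P = 263/2

Vertices and P = 12x1 + 13x2:
  (0, 0) → P = 0
  (0, 79/8) → P = 1027/8
  (57/7, 0) → P = 684/7
  (5, 11/2) → P = 263/2

The optimum lies where 7x1 + 8x2 = 79 and 7x1 + 4x2 = 57.
Solving simultaneously gives x1 = 5, x2 = 11/2.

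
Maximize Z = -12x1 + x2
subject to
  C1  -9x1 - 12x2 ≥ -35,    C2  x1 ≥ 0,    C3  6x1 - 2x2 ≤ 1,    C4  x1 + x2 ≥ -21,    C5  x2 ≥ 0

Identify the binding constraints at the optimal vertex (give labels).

Feasible corners and Z = -12x1 + x2:
  (0, 35/12) → Z = 35/12
  (41/45, 67/30) → Z = -87/10
  (0, 0) → Z = 0
  (1/6, 0) → Z = -2

The maximum is at (0, 35/12). Substituting into each constraint, equality holds for C1 and C2; the remaining constraints have slack.

C1 and C2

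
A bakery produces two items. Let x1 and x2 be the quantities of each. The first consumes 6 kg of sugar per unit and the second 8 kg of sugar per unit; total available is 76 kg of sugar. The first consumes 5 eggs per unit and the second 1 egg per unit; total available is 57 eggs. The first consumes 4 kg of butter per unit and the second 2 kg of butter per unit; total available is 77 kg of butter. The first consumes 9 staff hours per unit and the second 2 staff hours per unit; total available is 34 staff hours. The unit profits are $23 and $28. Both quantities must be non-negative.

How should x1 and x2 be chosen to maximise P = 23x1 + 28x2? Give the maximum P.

Corner points and P = 23x1 + 28x2:
  (0, 0) → P = 0
  (0, 19/2) → P = 266
  (34/9, 0) → P = 782/9
  (2, 8) → P = 270

The optimum lies where 6x1 + 8x2 = 76 and 9x1 + 2x2 = 34.
Solving simultaneously gives x1 = 2, x2 = 8.

x1 = 2, x2 = 8, maximum P = 270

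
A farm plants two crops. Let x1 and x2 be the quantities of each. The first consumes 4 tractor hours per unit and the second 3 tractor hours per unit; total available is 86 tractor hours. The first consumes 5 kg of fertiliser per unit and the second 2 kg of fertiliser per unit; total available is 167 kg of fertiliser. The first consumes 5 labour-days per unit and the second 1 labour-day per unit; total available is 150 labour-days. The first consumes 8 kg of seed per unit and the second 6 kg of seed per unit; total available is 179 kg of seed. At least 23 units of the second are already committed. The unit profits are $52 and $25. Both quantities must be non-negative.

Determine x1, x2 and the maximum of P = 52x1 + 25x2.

Feasible corners and P = 52x1 + 25x2:
  (0, 86/3) → P = 2150/3
  (0, 23) → P = 575
  (17/4, 23) → P = 796

At the optimal vertex, 4x1 + 3x2 = 86 and x2 = 23.
Solving simultaneously gives x1 = 17/4, x2 = 23.

x1 = 17/4, x2 = 23, maximum P = 796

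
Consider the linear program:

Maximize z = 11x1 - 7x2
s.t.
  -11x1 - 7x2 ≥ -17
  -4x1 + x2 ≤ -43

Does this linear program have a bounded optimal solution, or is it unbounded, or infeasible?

unbounded

From the feasible point (106/13, -135/13), moving in the direction (-1, -4) keeps every constraint satisfied while z increases without bound.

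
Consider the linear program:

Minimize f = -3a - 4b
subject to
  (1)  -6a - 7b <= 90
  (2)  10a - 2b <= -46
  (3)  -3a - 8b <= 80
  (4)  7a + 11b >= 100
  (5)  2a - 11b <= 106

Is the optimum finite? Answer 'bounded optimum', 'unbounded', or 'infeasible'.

unbounded

From the feasible point (-1690/17, 1230/17), moving in the direction (2, 10) keeps every constraint satisfied while f decreases without bound.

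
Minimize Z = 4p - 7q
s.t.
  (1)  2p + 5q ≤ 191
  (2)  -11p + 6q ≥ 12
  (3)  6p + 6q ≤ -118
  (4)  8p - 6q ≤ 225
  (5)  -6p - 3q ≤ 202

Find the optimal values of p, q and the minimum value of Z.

Vertices and Z = 4p - 7q:
  (-130/17, -613/51) → Z = 2731/51
  (-416/23, -2150/69) → Z = 10058/69
  (-143/3, 28) → Z = -1160/3

The binding constraints are 6p + 6q = -118 and -6p - 3q = 202.
Solving simultaneously gives p = -143/3, q = 28.

p = -143/3, q = 28, minimum Z = -1160/3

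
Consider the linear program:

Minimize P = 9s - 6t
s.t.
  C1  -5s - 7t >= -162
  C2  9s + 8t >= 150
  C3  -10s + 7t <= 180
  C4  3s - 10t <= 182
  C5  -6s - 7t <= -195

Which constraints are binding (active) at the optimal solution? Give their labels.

C1 and C5

Feasible corners and P = 9s - 6t:
  (2894/71, -424/71) → P = 28590/71
  (33, -3/7) → P = 2097/7
  (3224/81, -169/27) → P = 3562/9

The minimum is at (33, -3/7). Substituting into each constraint, equality holds for C1 and C5; the remaining constraints have slack.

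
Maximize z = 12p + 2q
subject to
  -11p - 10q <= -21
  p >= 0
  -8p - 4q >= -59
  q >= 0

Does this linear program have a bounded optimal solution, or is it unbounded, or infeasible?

Feasible corners and z = 12p + 2q:
  (0, 21/10) → z = 21/5
  (21/11, 0) → z = 252/11
  (0, 59/4) → z = 59/2
  (59/8, 0) → z = 177/2
The feasible region has finitely many vertices and no improving ray; the maximum is 177/2 at (59/8, 0).

bounded optimum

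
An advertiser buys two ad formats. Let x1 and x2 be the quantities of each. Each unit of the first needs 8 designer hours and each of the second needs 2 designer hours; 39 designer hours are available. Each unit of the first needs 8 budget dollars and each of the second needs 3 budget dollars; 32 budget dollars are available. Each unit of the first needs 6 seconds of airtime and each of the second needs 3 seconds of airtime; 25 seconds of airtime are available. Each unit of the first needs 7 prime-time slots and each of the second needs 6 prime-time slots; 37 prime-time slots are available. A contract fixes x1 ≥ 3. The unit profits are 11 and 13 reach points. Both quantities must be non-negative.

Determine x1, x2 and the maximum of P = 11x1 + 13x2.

x1 = 3, x2 = 7/3, maximum P = 190/3

Corner points and P = 11x1 + 13x2:
  (4, 0) → P = 44
  (3, 0) → P = 33
  (7/2, 4/3) → P = 335/6
  (3, 7/3) → P = 190/3

The binding constraints are 6x1 + 3x2 = 25 and x1 = 3.
Solving simultaneously gives x1 = 3, x2 = 7/3.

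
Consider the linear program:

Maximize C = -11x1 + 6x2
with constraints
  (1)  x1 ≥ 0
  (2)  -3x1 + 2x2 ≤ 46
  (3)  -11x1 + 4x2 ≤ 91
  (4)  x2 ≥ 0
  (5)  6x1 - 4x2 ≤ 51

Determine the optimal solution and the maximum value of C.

x1 = 1/5, x2 = 233/10, maximum C = 688/5

The feasible region is unbounded (it extends along (2, 3)), but C strictly decreases along every unbounded feasible direction, so there is no improving ray and the maximum is attained at a vertex.

The binding constraints are -3x1 + 2x2 = 46 and -11x1 + 4x2 = 91.
Solving simultaneously gives x1 = 1/5, x2 = 233/10.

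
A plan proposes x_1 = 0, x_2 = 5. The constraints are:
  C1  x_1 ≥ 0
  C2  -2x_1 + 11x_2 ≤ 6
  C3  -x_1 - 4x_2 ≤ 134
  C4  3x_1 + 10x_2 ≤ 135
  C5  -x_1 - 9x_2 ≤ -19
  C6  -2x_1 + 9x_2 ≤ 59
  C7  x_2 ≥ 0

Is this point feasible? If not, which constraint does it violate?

Constraint C2: -2x_1 + 11x_2 = 55, which is not ≤ 6. All other constraints are satisfied.

not feasible — violates C2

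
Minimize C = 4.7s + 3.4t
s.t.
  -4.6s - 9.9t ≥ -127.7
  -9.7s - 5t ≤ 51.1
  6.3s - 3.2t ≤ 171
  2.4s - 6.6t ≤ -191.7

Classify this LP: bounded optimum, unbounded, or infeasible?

The boundaries -4.6s - 9.9t = -127.7 and -9.7s - 5t = 51.1 meet at (-114439/7303, 147375/7303), but that point violates 2.4s - 6.6t ≤ -191.7. Every candidate vertex is excluded by some other constraint, so the feasible region is empty.

infeasible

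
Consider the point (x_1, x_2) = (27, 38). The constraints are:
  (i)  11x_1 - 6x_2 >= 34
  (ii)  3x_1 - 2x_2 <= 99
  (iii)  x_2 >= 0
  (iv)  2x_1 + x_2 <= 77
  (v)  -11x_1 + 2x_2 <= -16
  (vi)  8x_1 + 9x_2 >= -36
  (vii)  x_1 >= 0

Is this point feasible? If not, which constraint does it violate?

Constraint (iv): 2x_1 + x_2 = 92, which is not ≤ 77. All other constraints are satisfied.

not feasible — violates (iv)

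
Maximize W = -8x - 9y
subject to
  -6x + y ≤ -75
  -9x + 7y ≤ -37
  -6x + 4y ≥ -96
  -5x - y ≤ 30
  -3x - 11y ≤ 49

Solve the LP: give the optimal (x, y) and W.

x = 34/3, y = -7, maximum W = -83/3

Vertices and W = -8x - 9y:
  (488/33, 151/11) → W = -7981/33
  (34/3, -7) → W = -83/3
  (262/3, 107) → W = -4985/3

The optimum lies where -6x + y = -75 and -6x + 4y = -96.
Solving simultaneously gives x = 34/3, y = -7.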